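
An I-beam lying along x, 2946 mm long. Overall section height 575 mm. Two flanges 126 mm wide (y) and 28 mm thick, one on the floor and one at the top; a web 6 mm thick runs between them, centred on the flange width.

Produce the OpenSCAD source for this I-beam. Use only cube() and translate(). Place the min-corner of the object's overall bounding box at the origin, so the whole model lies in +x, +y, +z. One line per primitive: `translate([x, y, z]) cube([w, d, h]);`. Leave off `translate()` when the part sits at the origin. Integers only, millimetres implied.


cube([2946, 126, 28]);
translate([0, 60, 28]) cube([2946, 6, 519]);
translate([0, 0, 547]) cube([2946, 126, 28]);


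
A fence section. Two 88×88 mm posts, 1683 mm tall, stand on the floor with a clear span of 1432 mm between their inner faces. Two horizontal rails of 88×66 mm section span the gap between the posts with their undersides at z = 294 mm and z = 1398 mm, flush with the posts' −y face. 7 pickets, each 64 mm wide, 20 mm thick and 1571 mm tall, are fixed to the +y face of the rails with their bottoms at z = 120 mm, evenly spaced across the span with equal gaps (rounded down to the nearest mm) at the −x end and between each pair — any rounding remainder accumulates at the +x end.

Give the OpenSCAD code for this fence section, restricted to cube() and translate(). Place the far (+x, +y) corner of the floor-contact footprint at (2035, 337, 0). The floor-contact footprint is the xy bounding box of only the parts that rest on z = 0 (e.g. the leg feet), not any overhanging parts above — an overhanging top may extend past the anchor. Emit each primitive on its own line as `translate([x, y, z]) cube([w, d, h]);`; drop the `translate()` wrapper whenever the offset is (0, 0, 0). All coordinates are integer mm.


translate([427, 249, 0]) cube([88, 88, 1683]);
translate([1947, 249, 0]) cube([88, 88, 1683]);
translate([515, 249, 294]) cube([1432, 88, 66]);
translate([515, 249, 1398]) cube([1432, 88, 66]);
translate([638, 337, 120]) cube([64, 20, 1571]);
translate([825, 337, 120]) cube([64, 20, 1571]);
translate([1012, 337, 120]) cube([64, 20, 1571]);
translate([1199, 337, 120]) cube([64, 20, 1571]);
translate([1386, 337, 120]) cube([64, 20, 1571]);
translate([1573, 337, 120]) cube([64, 20, 1571]);
translate([1760, 337, 120]) cube([64, 20, 1571]);


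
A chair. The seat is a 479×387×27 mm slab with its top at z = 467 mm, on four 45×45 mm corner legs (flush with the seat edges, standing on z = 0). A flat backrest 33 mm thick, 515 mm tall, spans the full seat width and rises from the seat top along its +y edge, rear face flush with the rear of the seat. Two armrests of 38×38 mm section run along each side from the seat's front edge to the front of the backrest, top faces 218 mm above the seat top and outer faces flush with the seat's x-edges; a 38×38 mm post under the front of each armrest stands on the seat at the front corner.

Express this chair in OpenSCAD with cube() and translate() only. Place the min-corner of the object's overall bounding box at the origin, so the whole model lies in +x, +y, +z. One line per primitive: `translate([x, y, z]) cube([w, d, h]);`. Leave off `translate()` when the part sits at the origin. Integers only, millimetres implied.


// leg_h = 467 - 27 = 440
// arm post h = 218 - 38 = 180
translate([0, 0, 440]) cube([479, 387, 27]);
cube([45, 45, 440]);
translate([434, 0, 0]) cube([45, 45, 440]);
translate([0, 342, 0]) cube([45, 45, 440]);
translate([434, 342, 0]) cube([45, 45, 440]);
translate([0, 354, 467]) cube([479, 33, 515]);
translate([0, 0, 647]) cube([38, 354, 38]);
translate([441, 0, 647]) cube([38, 354, 38]);
translate([0, 0, 467]) cube([38, 38, 180]);
translate([441, 0, 467]) cube([38, 38, 180]);


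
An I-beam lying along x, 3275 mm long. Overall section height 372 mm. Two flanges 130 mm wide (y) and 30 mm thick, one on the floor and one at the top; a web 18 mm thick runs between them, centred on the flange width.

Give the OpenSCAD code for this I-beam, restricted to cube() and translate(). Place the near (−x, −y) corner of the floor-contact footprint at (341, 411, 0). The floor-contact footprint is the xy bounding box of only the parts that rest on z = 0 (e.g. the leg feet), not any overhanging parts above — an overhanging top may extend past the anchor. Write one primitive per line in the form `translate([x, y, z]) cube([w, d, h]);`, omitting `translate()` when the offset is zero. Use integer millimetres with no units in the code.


translate([341, 411, 0]) cube([3275, 130, 30]);
translate([341, 467, 30]) cube([3275, 18, 312]);
translate([341, 411, 342]) cube([3275, 130, 30]);


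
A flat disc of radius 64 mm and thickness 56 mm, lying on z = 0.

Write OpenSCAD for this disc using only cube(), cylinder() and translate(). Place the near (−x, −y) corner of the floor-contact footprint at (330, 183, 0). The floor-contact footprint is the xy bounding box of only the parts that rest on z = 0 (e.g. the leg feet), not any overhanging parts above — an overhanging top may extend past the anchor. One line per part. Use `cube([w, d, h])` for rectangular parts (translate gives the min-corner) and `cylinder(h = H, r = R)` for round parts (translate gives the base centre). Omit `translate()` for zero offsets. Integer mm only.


translate([394, 247, 0]) cylinder(h = 56, r = 64);


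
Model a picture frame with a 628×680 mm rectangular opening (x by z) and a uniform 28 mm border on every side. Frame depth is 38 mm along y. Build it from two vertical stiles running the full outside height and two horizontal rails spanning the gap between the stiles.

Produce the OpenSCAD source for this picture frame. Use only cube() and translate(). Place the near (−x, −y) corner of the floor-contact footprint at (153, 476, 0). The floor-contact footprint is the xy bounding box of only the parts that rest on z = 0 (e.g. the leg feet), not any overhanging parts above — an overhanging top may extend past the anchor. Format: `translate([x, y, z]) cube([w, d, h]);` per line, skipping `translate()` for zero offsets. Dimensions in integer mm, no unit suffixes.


translate([153, 476, 0]) cube([28, 38, 736]);
translate([809, 476, 0]) cube([28, 38, 736]);
translate([181, 476, 0]) cube([628, 38, 28]);
translate([181, 476, 708]) cube([628, 38, 28]);


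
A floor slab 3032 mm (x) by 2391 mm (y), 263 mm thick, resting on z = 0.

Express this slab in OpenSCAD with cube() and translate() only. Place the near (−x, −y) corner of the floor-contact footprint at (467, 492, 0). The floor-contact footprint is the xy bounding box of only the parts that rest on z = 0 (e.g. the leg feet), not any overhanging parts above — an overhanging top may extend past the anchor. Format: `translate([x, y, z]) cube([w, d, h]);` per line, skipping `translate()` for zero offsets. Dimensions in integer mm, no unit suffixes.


translate([467, 492, 0]) cube([3032, 2391, 263]);


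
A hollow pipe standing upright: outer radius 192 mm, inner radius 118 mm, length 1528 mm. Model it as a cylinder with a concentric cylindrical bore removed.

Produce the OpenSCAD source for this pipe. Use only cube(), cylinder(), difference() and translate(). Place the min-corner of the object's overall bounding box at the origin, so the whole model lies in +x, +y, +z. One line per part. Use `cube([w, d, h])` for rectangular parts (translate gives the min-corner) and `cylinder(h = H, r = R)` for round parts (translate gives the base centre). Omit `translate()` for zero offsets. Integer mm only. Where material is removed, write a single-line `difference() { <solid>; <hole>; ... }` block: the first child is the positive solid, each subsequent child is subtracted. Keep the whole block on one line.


difference() { translate([192, 192, 0]) cylinder(h = 1528, r = 192); translate([192, 192, 0]) cylinder(h = 1528, r = 118); }


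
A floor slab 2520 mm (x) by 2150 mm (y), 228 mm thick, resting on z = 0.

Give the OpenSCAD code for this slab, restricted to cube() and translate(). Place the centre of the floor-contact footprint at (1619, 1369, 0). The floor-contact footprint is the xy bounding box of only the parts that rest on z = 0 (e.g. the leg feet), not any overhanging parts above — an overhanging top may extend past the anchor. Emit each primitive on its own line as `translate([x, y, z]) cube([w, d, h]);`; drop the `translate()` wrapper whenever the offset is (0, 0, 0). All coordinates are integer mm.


translate([359, 294, 0]) cube([2520, 2150, 228]);


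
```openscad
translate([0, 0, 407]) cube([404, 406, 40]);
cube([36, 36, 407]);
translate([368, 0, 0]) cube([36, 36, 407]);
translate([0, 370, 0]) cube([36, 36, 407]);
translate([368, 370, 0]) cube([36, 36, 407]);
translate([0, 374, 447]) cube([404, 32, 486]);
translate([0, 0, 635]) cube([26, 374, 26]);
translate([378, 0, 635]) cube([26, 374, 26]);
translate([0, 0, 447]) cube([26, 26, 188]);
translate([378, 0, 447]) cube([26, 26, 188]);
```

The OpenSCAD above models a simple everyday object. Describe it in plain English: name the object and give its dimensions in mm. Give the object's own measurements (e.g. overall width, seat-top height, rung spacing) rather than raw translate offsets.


A chair. The seat is a 404×406×40 mm slab with its top at z = 447 mm, on four 36×36 mm corner legs (flush with the seat edges, standing on z = 0). A flat backrest 32 mm thick, 486 mm tall, spans the full seat width and rises from the seat top along its +y edge, rear face flush with the rear of the seat. Two armrests of 26×26 mm section run along each side from the seat's front edge to the front of the backrest, top faces 214 mm above the seat top and outer faces flush with the seat's x-edges; a 26×26 mm post under the front of each armrest stands on the seat at the front corner.


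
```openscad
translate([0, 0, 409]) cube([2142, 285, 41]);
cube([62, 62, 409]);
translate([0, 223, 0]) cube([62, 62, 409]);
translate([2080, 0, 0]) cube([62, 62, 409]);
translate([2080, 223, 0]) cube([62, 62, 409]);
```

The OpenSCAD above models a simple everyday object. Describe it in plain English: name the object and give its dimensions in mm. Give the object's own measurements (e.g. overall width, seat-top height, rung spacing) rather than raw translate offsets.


A long wooden bench with a 2142 mm (x) × 285 mm (y) seat, 41 mm thick, its top surface 450 mm above the floor. Four 62 mm square legs at the seat corners, flush with the edges, run from z = 0 to the seat underside.


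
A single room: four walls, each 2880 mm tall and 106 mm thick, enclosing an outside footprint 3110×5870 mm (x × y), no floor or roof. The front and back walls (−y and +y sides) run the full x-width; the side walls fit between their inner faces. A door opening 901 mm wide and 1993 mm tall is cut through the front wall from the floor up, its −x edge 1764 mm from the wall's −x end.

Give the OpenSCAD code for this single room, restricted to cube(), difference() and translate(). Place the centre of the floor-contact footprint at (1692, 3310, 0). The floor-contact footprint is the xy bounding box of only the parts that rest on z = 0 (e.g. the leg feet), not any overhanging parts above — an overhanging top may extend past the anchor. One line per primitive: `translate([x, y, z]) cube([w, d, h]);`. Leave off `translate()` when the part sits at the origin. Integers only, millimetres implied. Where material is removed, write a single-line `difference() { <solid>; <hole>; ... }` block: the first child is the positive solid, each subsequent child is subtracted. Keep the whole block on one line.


difference() { translate([137, 375, 0]) cube([3110, 106, 2880]); translate([1901, 375, 0]) cube([901, 106, 1993]); }
translate([137, 6139, 0]) cube([3110, 106, 2880]);
translate([137, 481, 0]) cube([106, 5658, 2880]);
translate([3141, 481, 0]) cube([106, 5658, 2880]);


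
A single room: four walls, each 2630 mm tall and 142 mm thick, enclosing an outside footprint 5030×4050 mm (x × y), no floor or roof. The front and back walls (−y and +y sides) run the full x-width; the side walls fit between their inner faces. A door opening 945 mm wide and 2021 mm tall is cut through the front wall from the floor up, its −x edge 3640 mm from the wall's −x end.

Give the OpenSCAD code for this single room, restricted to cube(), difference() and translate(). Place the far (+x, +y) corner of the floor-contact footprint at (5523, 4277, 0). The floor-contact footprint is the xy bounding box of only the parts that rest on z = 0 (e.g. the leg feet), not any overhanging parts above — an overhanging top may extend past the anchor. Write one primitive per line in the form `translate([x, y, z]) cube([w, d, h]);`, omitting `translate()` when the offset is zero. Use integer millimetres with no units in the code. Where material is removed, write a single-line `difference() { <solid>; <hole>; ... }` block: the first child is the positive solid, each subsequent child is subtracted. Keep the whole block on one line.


difference() { translate([493, 227, 0]) cube([5030, 142, 2630]); translate([4133, 227, 0]) cube([945, 142, 2021]); }
translate([493, 4135, 0]) cube([5030, 142, 2630]);
translate([493, 369, 0]) cube([142, 3766, 2630]);
translate([5381, 369, 0]) cube([142, 3766, 2630]);


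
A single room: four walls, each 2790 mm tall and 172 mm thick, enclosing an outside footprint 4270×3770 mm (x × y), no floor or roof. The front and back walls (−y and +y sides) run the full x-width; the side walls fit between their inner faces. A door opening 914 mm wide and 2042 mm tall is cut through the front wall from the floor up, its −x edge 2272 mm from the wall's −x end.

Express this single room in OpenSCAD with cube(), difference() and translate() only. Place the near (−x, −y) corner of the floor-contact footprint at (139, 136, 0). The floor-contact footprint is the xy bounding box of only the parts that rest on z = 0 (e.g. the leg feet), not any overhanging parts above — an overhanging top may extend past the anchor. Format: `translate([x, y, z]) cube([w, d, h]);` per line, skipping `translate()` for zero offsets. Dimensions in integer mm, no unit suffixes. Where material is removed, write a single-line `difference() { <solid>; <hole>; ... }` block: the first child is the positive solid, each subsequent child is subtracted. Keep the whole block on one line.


difference() { translate([139, 136, 0]) cube([4270, 172, 2790]); translate([2411, 136, 0]) cube([914, 172, 2042]); }
translate([139, 3734, 0]) cube([4270, 172, 2790]);
translate([139, 308, 0]) cube([172, 3426, 2790]);
translate([4237, 308, 0]) cube([172, 3426, 2790]);


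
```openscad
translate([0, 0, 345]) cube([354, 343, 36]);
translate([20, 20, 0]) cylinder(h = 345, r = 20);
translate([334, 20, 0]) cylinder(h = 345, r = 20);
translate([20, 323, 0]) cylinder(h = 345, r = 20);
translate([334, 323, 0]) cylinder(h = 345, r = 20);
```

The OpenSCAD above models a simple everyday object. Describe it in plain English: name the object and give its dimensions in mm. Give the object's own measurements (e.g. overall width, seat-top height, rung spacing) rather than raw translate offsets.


A simple wooden stool: a rectangular seat 354 mm (x) by 343 mm (y), 36 mm thick, top face at z = 381 mm, on four round legs, each 40 mm in diameter. The legs rest on z = 0, each leg's axis is inset half a diameter from the nearest pair of seat edges (so the leg's bounding box is flush with the corner).


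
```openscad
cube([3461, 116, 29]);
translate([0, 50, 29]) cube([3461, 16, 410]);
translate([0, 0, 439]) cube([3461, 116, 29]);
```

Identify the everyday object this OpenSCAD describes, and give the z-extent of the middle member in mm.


An I-beam. The web height is 410 mm.

Two wide flanges with a thin centred web — an I-beam. Overall 468 mm minus two 29 mm flanges gives a web of 468 − 2·29 = 410 mm.


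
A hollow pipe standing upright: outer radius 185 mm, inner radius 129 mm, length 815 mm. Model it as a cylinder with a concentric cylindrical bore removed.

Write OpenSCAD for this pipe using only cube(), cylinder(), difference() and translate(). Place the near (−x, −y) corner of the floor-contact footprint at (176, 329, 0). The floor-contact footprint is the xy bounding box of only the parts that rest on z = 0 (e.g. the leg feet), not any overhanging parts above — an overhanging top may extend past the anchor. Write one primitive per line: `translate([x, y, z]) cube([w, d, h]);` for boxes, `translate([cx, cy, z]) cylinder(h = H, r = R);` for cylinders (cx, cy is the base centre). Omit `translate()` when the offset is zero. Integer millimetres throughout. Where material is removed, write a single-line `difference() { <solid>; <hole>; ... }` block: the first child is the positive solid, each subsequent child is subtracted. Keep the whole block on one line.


difference() { translate([361, 514, 0]) cylinder(h = 815, r = 185); translate([361, 514, 0]) cylinder(h = 815, r = 129); }


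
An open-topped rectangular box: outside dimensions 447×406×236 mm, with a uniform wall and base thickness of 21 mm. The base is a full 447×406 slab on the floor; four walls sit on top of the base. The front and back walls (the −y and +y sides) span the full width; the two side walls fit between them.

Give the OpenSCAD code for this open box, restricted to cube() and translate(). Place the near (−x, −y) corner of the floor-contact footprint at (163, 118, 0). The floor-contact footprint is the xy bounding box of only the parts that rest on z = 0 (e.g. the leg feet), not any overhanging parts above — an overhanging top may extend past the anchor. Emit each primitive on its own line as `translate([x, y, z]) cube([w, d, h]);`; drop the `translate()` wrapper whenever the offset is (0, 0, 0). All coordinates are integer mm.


translate([163, 118, 0]) cube([447, 406, 21]);
translate([163, 118, 21]) cube([447, 21, 215]);
translate([163, 503, 21]) cube([447, 21, 215]);
translate([163, 139, 21]) cube([21, 364, 215]);
translate([589, 139, 21]) cube([21, 364, 215]);


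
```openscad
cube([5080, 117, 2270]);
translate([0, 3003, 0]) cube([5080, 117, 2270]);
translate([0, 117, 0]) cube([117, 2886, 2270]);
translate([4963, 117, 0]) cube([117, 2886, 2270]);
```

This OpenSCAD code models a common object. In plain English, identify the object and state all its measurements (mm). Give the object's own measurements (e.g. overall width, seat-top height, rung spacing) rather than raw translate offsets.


The wall frame of a small rectangular building: four walls, each 2270 mm tall and 117 mm thick, enclosing a footprint 5080 mm (x) by 3120 mm (y) outside-to-outside, with no floor or roof. The front and back walls (the −y and +y sides) span the full width; the two side walls fit between them.


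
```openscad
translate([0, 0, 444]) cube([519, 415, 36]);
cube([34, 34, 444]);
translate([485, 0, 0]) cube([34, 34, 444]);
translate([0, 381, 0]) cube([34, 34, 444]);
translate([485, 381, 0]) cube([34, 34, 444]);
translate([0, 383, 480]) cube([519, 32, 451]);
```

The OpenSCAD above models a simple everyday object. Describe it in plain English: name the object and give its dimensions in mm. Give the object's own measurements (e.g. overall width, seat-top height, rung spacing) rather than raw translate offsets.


A chair. The seat is a 519×415×36 mm slab with its top at z = 480 mm, on four 34×34 mm corner legs (flush with the seat edges, standing on z = 0). A flat backrest 32 mm thick, 451 mm tall, spans the full seat width and rises from the seat top along its +y edge, rear face flush with the rear of the seat.


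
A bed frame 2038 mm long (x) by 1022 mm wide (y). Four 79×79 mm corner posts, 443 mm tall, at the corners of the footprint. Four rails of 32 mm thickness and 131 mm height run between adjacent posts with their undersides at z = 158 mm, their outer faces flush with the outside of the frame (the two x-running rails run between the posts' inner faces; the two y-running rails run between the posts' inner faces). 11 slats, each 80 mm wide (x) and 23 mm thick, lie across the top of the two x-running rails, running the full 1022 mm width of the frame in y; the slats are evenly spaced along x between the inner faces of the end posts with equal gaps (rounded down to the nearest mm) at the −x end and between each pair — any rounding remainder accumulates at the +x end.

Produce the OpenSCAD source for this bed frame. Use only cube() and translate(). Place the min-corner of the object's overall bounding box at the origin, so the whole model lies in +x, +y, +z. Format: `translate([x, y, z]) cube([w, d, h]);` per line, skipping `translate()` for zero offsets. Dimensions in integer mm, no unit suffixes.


cube([79, 79, 443]);
translate([0, 943, 0]) cube([79, 79, 443]);
translate([1959, 0, 0]) cube([79, 79, 443]);
translate([1959, 943, 0]) cube([79, 79, 443]);
translate([79, 0, 158]) cube([1880, 32, 131]);
translate([79, 990, 158]) cube([1880, 32, 131]);
translate([0, 79, 158]) cube([32, 864, 131]);
translate([2006, 79, 158]) cube([32, 864, 131]);
translate([162, 0, 289]) cube([80, 1022, 23]);
translate([325, 0, 289]) cube([80, 1022, 23]);
translate([488, 0, 289]) cube([80, 1022, 23]);
translate([651, 0, 289]) cube([80, 1022, 23]);
translate([814, 0, 289]) cube([80, 1022, 23]);
translate([977, 0, 289]) cube([80, 1022, 23]);
translate([1140, 0, 289]) cube([80, 1022, 23]);
translate([1303, 0, 289]) cube([80, 1022, 23]);
translate([1466, 0, 289]) cube([80, 1022, 23]);
translate([1629, 0, 289]) cube([80, 1022, 23]);
translate([1792, 0, 289]) cube([80, 1022, 23]);


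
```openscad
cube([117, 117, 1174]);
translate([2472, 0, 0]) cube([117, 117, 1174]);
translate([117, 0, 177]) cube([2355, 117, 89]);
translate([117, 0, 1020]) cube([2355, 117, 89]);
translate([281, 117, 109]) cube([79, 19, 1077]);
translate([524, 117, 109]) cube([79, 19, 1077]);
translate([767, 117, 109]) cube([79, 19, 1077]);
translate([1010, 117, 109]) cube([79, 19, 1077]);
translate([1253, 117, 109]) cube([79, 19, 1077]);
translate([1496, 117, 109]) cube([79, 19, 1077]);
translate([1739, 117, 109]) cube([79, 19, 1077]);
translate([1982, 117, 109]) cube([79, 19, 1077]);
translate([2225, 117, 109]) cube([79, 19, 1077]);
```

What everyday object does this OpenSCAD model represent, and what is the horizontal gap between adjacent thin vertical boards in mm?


A fence section. The picket gap is 164 mm.

Two posts, two rails, 9 pickets — a fence section. Span 2355 mm holds 9 pickets of 79 mm with 10 equal gaps: ⌊(2355 − 9·79) / 10⌋ = 164 mm.


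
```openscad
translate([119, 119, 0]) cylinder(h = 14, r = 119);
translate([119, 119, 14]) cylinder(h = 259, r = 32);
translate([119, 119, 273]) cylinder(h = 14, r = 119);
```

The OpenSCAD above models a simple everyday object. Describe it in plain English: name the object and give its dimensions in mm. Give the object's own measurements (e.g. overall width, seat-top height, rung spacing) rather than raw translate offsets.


A spool: two coaxial disc flanges of radius 119 mm and thickness 14 mm, joined by a core cylinder of radius 32 mm and height 259 mm. The lower flange rests on z = 0 and the three cylinders share a vertical axis.


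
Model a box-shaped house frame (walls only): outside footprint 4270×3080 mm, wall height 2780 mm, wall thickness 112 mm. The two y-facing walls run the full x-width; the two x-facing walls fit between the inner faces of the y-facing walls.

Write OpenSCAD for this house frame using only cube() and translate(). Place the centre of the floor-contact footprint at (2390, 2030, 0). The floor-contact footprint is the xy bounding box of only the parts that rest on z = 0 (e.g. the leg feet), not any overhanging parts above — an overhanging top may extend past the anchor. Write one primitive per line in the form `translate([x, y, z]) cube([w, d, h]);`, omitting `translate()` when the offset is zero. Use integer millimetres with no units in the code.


translate([255, 490, 0]) cube([4270, 112, 2780]);
translate([255, 3458, 0]) cube([4270, 112, 2780]);
translate([255, 602, 0]) cube([112, 2856, 2780]);
translate([4413, 602, 0]) cube([112, 2856, 2780]);


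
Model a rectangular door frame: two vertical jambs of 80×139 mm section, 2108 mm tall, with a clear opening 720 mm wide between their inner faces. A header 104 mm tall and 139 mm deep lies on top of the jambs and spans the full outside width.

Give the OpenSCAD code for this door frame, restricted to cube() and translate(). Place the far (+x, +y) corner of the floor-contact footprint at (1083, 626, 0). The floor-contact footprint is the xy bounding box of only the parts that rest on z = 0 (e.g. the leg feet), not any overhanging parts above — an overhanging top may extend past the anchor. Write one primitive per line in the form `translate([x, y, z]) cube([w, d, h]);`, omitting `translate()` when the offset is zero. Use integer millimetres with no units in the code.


translate([203, 487, 0]) cube([80, 139, 2108]);
translate([1003, 487, 0]) cube([80, 139, 2108]);
translate([203, 487, 2108]) cube([880, 139, 104]);


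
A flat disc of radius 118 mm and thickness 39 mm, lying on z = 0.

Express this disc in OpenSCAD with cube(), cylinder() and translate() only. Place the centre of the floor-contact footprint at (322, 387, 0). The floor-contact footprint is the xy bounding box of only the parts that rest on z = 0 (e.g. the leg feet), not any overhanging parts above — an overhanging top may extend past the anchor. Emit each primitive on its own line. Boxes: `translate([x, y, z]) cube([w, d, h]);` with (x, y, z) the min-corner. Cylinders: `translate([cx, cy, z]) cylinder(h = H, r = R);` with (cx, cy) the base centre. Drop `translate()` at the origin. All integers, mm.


translate([322, 387, 0]) cylinder(h = 39, r = 118);


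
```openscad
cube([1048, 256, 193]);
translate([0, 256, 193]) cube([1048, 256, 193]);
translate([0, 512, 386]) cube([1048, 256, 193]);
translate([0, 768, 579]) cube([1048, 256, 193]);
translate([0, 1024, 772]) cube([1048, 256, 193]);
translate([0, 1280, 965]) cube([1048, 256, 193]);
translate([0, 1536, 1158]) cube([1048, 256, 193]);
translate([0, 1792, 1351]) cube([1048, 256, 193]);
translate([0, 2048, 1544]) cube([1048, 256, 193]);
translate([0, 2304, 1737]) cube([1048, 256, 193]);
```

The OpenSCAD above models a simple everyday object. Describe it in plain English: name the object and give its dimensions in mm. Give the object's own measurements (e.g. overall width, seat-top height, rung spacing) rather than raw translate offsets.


A straight staircase of 10 solid steps. Each step is 1048 mm wide (x), 256 mm deep (y, the going) and 193 mm tall (the rise). The first step rests on the floor; each subsequent step sits one going further in +y and one rise higher in +z, directly behind and above the previous step with no overlap.


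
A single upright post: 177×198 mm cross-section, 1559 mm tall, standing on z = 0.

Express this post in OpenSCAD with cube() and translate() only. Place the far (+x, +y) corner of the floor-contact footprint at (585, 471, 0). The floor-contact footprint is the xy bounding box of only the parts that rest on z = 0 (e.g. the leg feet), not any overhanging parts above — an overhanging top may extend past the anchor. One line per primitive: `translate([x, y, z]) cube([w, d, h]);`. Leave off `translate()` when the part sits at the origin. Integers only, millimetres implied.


translate([408, 273, 0]) cube([177, 198, 1559]);


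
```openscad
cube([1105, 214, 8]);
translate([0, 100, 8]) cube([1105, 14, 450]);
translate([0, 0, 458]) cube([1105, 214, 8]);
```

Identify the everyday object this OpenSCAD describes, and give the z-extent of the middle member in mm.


An I-beam. The web height is 450 mm.

Two wide flanges with a thin centred web — an I-beam. Overall 466 mm minus two 8 mm flanges gives a web of 466 − 2·8 = 450 mm.


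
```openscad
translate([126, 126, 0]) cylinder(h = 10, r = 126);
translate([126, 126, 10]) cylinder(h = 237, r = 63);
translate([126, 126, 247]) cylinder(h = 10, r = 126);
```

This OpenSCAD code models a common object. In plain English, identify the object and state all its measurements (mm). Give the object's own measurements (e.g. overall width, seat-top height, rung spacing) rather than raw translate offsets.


A spool: two coaxial disc flanges of radius 126 mm and thickness 10 mm, joined by a core cylinder of radius 63 mm and height 237 mm. The lower flange rests on z = 0 and the three cylinders share a vertical axis.


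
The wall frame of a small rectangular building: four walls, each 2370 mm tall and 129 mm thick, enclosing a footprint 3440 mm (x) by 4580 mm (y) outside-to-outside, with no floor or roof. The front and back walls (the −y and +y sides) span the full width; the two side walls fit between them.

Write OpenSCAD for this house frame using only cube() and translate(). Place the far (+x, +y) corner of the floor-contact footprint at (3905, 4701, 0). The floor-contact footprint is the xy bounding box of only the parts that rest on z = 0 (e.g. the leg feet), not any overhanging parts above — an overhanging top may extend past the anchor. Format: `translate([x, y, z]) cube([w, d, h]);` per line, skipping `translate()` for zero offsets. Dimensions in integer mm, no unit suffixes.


translate([465, 121, 0]) cube([3440, 129, 2370]);
translate([465, 4572, 0]) cube([3440, 129, 2370]);
translate([465, 250, 0]) cube([129, 4322, 2370]);
translate([3776, 250, 0]) cube([129, 4322, 2370]);


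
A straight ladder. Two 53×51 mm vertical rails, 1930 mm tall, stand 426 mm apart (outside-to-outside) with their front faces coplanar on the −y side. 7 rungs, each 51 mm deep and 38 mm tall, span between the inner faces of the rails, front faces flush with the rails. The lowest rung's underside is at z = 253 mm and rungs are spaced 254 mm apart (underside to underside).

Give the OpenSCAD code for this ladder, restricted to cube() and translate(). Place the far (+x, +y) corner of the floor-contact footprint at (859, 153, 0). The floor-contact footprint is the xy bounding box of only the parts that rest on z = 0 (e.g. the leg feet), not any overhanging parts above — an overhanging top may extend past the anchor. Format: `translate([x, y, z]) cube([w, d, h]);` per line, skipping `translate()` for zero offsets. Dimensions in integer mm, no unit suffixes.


// rung span = 426 - 2*53 = 320
// rung[k] z = 253 + k*254
translate([433, 102, 0]) cube([53, 51, 1930]);
translate([806, 102, 0]) cube([53, 51, 1930]);
translate([486, 102, 253]) cube([320, 51, 38]);
translate([486, 102, 507]) cube([320, 51, 38]);
translate([486, 102, 761]) cube([320, 51, 38]);
translate([486, 102, 1015]) cube([320, 51, 38]);
translate([486, 102, 1269]) cube([320, 51, 38]);
translate([486, 102, 1523]) cube([320, 51, 38]);
translate([486, 102, 1777]) cube([320, 51, 38]);


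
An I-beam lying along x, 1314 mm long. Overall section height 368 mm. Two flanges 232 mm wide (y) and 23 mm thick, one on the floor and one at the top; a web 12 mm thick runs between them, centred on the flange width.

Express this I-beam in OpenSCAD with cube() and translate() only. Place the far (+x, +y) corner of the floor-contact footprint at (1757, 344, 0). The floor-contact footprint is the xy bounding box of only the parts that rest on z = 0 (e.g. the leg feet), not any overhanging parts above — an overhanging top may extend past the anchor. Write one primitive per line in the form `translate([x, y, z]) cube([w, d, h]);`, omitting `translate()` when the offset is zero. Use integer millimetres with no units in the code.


translate([443, 112, 0]) cube([1314, 232, 23]);
translate([443, 222, 23]) cube([1314, 12, 322]);
translate([443, 112, 345]) cube([1314, 232, 23]);


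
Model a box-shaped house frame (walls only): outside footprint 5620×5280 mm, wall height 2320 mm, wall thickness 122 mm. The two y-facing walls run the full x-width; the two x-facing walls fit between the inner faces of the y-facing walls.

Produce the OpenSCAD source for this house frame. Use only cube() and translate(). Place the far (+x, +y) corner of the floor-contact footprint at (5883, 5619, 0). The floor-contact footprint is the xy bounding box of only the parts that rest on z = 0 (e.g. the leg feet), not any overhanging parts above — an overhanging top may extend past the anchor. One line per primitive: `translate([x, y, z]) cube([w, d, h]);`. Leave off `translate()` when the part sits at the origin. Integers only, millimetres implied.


translate([263, 339, 0]) cube([5620, 122, 2320]);
translate([263, 5497, 0]) cube([5620, 122, 2320]);
translate([263, 461, 0]) cube([122, 5036, 2320]);
translate([5761, 461, 0]) cube([122, 5036, 2320]);


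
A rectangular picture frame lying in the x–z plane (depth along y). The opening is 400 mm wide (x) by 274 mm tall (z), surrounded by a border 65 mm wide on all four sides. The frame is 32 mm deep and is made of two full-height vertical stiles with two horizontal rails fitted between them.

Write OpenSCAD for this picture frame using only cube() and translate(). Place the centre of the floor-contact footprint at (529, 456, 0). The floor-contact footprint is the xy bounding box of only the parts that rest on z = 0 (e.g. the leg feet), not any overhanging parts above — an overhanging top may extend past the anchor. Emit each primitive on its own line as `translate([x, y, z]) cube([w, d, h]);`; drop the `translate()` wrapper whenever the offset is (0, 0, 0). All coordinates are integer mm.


translate([264, 440, 0]) cube([65, 32, 404]);
translate([729, 440, 0]) cube([65, 32, 404]);
translate([329, 440, 0]) cube([400, 32, 65]);
translate([329, 440, 339]) cube([400, 32, 65]);


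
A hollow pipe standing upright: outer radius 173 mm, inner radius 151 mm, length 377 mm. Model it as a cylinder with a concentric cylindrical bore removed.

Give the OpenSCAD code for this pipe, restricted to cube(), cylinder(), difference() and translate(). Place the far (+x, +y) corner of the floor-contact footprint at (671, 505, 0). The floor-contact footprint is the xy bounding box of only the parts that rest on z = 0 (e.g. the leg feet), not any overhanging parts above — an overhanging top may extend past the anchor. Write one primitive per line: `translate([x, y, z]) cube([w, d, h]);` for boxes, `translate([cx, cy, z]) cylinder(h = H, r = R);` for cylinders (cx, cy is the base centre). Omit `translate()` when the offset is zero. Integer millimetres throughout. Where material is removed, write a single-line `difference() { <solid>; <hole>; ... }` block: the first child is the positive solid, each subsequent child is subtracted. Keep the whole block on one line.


difference() { translate([498, 332, 0]) cylinder(h = 377, r = 173); translate([498, 332, 0]) cylinder(h = 377, r = 151); }


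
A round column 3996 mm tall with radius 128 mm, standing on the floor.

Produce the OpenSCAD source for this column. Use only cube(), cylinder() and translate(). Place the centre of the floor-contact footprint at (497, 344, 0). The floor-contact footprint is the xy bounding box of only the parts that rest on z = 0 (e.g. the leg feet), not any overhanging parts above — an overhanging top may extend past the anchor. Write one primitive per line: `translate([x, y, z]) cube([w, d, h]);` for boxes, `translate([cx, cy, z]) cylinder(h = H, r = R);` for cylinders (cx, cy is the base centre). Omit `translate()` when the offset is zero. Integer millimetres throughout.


translate([497, 344, 0]) cylinder(h = 3996, r = 128);


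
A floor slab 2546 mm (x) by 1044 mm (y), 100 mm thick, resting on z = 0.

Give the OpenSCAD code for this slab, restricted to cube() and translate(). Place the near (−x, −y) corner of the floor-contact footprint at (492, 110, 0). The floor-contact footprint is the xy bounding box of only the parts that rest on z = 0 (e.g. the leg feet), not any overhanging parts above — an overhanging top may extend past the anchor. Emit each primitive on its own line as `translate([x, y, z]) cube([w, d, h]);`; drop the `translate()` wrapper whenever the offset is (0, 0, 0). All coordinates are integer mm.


translate([492, 110, 0]) cube([2546, 1044, 100]);


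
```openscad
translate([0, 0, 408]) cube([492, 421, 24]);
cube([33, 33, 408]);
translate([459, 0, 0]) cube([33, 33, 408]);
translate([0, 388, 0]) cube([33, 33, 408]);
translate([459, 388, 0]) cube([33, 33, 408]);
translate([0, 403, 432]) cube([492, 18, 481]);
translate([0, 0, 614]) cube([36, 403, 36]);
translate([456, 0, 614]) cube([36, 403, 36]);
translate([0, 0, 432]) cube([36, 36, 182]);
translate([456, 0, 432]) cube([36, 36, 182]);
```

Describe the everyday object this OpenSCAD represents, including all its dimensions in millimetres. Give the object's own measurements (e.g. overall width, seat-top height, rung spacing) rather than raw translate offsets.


A chair. The seat is a 492×421×24 mm slab with its top at z = 432 mm, on four 33×33 mm corner legs (flush with the seat edges, standing on z = 0). A flat backrest 18 mm thick, 481 mm tall, spans the full seat width and rises from the seat top along its +y edge, rear face flush with the rear of the seat. Two armrests of 36×36 mm section run along each side from the seat's front edge to the front of the backrest, top faces 218 mm above the seat top and outer faces flush with the seat's x-edges; a 36×36 mm post under the front of each armrest stands on the seat at the front corner.


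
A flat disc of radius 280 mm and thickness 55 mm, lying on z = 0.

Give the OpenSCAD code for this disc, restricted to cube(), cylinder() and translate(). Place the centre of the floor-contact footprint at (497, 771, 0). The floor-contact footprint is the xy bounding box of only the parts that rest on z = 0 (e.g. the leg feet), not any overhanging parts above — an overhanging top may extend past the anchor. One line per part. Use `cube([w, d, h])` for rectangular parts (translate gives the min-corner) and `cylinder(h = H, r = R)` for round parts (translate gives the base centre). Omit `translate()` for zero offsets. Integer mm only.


translate([497, 771, 0]) cylinder(h = 55, r = 280);


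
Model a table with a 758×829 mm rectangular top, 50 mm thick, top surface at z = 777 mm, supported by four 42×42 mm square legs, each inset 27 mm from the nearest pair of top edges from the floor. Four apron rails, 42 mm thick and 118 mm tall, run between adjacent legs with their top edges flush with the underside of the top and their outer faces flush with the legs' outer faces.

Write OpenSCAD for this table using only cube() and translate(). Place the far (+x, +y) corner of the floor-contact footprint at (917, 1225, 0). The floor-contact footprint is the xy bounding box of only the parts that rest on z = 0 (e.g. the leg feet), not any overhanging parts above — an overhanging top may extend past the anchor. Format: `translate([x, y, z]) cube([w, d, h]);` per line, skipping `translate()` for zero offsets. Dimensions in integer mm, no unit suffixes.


translate([186, 423, 727]) cube([758, 829, 50]);
translate([213, 450, 0]) cube([42, 42, 727]);
translate([875, 450, 0]) cube([42, 42, 727]);
translate([213, 1183, 0]) cube([42, 42, 727]);
translate([875, 1183, 0]) cube([42, 42, 727]);
translate([255, 450, 609]) cube([620, 42, 118]);
translate([255, 1183, 609]) cube([620, 42, 118]);
translate([213, 492, 609]) cube([42, 691, 118]);
translate([875, 492, 609]) cube([42, 691, 118]);


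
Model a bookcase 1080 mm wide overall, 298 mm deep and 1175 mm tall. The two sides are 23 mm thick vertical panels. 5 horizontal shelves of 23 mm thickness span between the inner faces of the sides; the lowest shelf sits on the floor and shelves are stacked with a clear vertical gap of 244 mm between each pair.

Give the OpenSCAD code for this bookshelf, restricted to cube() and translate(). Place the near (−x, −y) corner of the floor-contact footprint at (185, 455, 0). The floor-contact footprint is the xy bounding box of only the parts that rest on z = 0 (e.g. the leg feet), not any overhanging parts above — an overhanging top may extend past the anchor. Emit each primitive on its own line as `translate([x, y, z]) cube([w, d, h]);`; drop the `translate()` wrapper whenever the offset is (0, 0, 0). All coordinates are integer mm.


translate([185, 455, 0]) cube([23, 298, 1175]);
translate([1242, 455, 0]) cube([23, 298, 1175]);
translate([208, 455, 0]) cube([1034, 298, 23]);
translate([208, 455, 267]) cube([1034, 298, 23]);
translate([208, 455, 534]) cube([1034, 298, 23]);
translate([208, 455, 801]) cube([1034, 298, 23]);
translate([208, 455, 1068]) cube([1034, 298, 23]);
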